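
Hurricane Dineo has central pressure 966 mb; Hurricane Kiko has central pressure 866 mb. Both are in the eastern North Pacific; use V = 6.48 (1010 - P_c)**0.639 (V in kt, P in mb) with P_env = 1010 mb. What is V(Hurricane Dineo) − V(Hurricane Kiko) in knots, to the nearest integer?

-82 kt

Hurricane Dineo: ΔP = 44; V ≈ 6.48 × 44^0.639 ≈ 72.73 kt.
Hurricane Kiko: ΔP = 144; V ≈ 6.48 × 144^0.639 ≈ 155.16 kt.
Difference ≈ 72.73 − 155.16 = -82.43 → -82 kt.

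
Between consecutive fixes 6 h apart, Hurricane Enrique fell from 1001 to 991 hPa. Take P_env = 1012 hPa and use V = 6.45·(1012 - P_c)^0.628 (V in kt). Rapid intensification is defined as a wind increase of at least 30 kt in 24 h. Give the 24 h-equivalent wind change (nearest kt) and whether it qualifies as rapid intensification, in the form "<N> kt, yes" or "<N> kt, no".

V₁: ΔP = 11, V ≈ 6.45 × 11^0.628 ≈ 29.08 kt.
V₂: ΔP = 21, V ≈ 6.45 × 21^0.628 ≈ 43.64 kt.
ΔV over 6 h = 14.56 kt → 24 h equivalent = 14.56 × 24/6 ≈ 58.24 kt.
58 kt ≥ 30 kt ⇒ rapid intensification.

58 kt, yes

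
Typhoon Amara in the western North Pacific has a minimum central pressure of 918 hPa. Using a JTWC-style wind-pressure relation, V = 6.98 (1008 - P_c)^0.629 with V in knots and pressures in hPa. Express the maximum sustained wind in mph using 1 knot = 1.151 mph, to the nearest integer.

136 mph

ΔP = 1008 − 918 = 90 hPa.
V ≈ 6.98 × 90^0.629 = 6.98 × 16.952 ≈ 118.324 kt.
118.324 × 1.151 ≈ 136.19 mph → 136 mph.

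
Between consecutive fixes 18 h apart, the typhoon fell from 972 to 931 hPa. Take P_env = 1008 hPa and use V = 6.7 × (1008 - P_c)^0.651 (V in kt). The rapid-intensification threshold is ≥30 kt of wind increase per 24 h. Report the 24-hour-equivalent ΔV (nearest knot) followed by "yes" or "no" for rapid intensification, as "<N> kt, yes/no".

V₁: ΔP = 36, V ≈ 6.7 × 36^0.651 ≈ 69.06 kt.
V₂: ΔP = 77, V ≈ 6.7 × 77^0.651 ≈ 113.29 kt.
ΔV over 18 h = 44.23 kt → 24 h equivalent = 44.23 × 24/18 ≈ 58.97 kt.
59 kt ≥ 30 kt ⇒ rapid intensification.

59 kt, yes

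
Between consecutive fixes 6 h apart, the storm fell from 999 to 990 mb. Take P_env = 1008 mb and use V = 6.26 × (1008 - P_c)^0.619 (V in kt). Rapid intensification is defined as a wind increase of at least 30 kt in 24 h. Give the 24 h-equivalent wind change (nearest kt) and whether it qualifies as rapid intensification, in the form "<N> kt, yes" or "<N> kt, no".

52 kt, yes

V₁: ΔP = 9, V ≈ 6.26 × 9^0.619 ≈ 24.39 kt.
V₂: ΔP = 18, V ≈ 6.26 × 18^0.619 ≈ 37.46 kt.
ΔV over 6 h = 13.07 kt → 24 h equivalent = 13.07 × 24/6 ≈ 52.28 kt.
52 kt ≥ 30 kt ⇒ rapid intensification.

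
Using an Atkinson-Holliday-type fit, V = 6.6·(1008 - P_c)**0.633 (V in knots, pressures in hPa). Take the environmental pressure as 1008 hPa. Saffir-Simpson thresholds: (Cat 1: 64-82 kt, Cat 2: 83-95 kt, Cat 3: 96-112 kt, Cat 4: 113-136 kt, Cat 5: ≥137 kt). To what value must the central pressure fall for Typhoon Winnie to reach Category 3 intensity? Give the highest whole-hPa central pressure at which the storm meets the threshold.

Category 3 begins at V = 96 kt.
Required ΔP = (96/6.6)^(1/0.633) = 14.545^1.580 ≈ 68.68 hPa.
P_c ≤ 1008 − 68.68 = 939.32, so the highest integer P_c is 939 hPa.

939 hPa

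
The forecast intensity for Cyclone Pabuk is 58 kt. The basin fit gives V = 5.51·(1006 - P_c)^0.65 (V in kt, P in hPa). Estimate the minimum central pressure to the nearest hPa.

ΔP = (V / 5.51)^(1/0.65) = (58/5.51)^1.538.
58/5.51 = 10.526; 10.526^1.538 ≈ 37.39 hPa.
P_c = 1006 − 37.39 = 968.61 ≈ 969 hPa.

969 hPa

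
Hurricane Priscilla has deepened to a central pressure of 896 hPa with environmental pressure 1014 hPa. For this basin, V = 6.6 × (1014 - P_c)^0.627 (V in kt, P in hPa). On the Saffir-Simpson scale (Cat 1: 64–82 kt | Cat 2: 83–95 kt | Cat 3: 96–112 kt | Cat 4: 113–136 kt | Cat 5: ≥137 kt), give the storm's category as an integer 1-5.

4

ΔP = 1014 − 896 = 118 hPa.
V ≈ 6.6 × 118^0.627 = 6.6 × 19.91 ≈ 131 kt.
131 kt falls in the Category 4 band.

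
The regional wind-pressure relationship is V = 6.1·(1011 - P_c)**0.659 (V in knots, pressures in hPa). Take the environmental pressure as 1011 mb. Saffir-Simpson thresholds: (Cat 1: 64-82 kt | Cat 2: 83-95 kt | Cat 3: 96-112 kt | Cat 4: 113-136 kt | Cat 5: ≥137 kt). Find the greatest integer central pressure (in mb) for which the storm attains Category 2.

958 mb

Category 2 begins at V = 83 kt.
Required ΔP = (83/6.1)^(1/0.659) = 13.607^1.517 ≈ 52.53 mb.
P_c ≤ 1011 − 52.53 = 958.47, so the highest integer P_c is 958 mb.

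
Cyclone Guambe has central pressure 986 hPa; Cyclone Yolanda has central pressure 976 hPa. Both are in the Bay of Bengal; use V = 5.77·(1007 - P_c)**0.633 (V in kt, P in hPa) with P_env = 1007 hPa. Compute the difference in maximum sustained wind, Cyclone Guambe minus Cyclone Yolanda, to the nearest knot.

-11 kt

Cyclone Guambe: ΔP = 21; V ≈ 5.77 × 21^0.633 ≈ 39.64 kt.
Cyclone Yolanda: ΔP = 31; V ≈ 5.77 × 31^0.633 ≈ 50.72 kt.
Difference ≈ 39.64 − 50.72 = -11.08 → -11 kt.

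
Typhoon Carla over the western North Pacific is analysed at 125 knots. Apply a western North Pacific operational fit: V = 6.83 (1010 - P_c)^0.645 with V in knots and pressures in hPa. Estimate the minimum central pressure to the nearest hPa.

919 hPa

ΔP = (V / 6.83)^(1/0.645) = (125/6.83)^1.550.
125/6.83 = 18.302; 18.302^1.550 ≈ 90.65 hPa.
P_c = 1010 − 90.65 = 919.35 ≈ 919 hPa.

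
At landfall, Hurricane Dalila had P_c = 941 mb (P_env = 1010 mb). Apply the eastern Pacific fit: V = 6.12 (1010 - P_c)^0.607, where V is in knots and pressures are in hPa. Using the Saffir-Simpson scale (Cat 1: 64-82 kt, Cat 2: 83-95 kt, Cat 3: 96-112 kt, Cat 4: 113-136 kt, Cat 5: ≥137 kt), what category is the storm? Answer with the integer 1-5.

ΔP = 1010 − 941 = 69 mb.
V ≈ 6.12 × 69^0.607 = 6.12 × 13.07 ≈ 80 kt.
80 kt falls in the Category 1 band.

1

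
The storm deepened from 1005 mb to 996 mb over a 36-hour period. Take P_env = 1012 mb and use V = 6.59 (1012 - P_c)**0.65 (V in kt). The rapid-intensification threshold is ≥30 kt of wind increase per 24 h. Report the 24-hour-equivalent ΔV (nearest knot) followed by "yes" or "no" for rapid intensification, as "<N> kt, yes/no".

11 kt, no

V₁: ΔP = 7, V ≈ 6.59 × 7^0.65 ≈ 23.35 kt.
V₂: ΔP = 16, V ≈ 6.59 × 16^0.65 ≈ 39.95 kt.
ΔV over 36 h = 16.60 kt → 24 h equivalent = 16.60 × 24/36 ≈ 11.07 kt.
11 kt < 30 kt ⇒ not rapid intensification.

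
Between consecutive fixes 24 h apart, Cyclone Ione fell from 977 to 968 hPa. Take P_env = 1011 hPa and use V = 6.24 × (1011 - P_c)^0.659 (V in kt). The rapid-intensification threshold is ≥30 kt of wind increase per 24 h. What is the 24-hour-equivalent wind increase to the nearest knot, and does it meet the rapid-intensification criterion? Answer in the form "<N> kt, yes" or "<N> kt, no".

V₁: ΔP = 34, V ≈ 6.24 × 34^0.659 ≈ 63.74 kt.
V₂: ΔP = 43, V ≈ 6.24 × 43^0.659 ≈ 74.41 kt.
ΔV over 24 h = 10.67 kt → 24 h equivalent = 10.67 × 24/24 ≈ 10.67 kt.
11 kt < 30 kt ⇒ not rapid intensification.

11 kt, no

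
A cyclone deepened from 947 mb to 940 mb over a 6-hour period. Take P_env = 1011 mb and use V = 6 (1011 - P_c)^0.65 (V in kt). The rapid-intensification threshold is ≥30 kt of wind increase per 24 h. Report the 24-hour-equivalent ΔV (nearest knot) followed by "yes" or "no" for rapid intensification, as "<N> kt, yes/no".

25 kt, no

V₁: ΔP = 64, V ≈ 6 × 64^0.65 ≈ 89.57 kt.
V₂: ΔP = 71, V ≈ 6 × 71^0.65 ≈ 95.82 kt.
ΔV over 6 h = 6.25 kt → 24 h equivalent = 6.25 × 24/6 ≈ 25.00 kt.
25 kt < 30 kt ⇒ not rapid intensification.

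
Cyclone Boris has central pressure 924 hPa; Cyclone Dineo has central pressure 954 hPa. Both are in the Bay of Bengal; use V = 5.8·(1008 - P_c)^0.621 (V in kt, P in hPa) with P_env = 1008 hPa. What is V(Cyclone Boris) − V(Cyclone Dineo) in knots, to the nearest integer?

Cyclone Boris: ΔP = 84; V ≈ 5.8 × 84^0.621 ≈ 90.87 kt.
Cyclone Dineo: ΔP = 54; V ≈ 5.8 × 54^0.621 ≈ 69.06 kt.
Difference ≈ 90.87 − 69.06 = 21.81 → 22 kt.

22 kt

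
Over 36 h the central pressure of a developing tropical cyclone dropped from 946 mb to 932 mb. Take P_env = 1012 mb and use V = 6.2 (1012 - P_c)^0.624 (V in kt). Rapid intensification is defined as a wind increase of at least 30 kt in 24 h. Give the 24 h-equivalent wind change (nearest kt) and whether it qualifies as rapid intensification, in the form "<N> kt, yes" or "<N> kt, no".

V₁: ΔP = 66, V ≈ 6.2 × 66^0.624 ≈ 84.68 kt.
V₂: ΔP = 80, V ≈ 6.2 × 80^0.624 ≈ 95.48 kt.
ΔV over 36 h = 10.80 kt → 24 h equivalent = 10.80 × 24/36 ≈ 7.20 kt.
7 kt < 30 kt ⇒ not rapid intensification.

7 kt, no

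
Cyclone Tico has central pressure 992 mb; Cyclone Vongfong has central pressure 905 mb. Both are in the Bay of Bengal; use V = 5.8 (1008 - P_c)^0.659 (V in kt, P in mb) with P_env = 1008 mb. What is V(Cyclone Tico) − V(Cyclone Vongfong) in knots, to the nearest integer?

-87 kt

Cyclone Tico: ΔP = 16; V ≈ 5.8 × 16^0.659 ≈ 36.05 kt.
Cyclone Vongfong: ΔP = 103; V ≈ 5.8 × 103^0.659 ≈ 123.00 kt.
Difference ≈ 36.05 − 123.00 = -86.95 → -87 kt.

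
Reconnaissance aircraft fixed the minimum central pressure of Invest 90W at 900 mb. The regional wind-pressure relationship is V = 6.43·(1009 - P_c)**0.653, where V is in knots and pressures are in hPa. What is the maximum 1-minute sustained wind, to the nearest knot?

ΔP = 1009 − 900 = 109 mb.
109^0.653 ≈ 21.401.
V ≈ 6.43 × 21.401 ≈ 137.6 kt.

138 kt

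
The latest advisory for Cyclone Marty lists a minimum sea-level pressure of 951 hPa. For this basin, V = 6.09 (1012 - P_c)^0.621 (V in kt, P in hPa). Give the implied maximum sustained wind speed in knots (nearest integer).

ΔP = 1012 − 951 = 61 hPa.
61^0.621 ≈ 12.844.
V ≈ 6.09 × 12.844 ≈ 78.2 kt.

78 kt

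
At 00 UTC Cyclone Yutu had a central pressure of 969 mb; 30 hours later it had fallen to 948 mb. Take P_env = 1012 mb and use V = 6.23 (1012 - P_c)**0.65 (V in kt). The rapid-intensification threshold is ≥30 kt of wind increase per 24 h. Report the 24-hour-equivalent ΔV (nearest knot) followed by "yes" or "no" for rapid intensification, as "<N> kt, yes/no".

V₁: ΔP = 43, V ≈ 6.23 × 43^0.65 ≈ 71.82 kt.
V₂: ΔP = 64, V ≈ 6.23 × 64^0.65 ≈ 93.00 kt.
ΔV over 30 h = 21.18 kt → 24 h equivalent = 21.18 × 24/30 ≈ 16.94 kt.
17 kt < 30 kt ⇒ not rapid intensification.

17 kt, no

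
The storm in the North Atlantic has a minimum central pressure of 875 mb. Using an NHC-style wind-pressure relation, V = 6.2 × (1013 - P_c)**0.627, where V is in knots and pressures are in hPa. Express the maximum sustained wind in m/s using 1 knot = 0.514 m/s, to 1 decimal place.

ΔP = 1013 − 875 = 138 mb.
V ≈ 6.2 × 138^0.627 = 6.2 × 21.964 ≈ 136.175 kt.
136.175 × 0.514 ≈ 69.99 m/s → 70.0 m/s.

70.0 m/s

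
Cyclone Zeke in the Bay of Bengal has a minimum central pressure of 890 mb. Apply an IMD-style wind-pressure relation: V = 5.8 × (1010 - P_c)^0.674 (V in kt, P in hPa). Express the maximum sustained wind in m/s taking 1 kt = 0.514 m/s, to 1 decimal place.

75.1 m/s

ΔP = 1010 − 890 = 120 mb.
V ≈ 5.8 × 120^0.674 = 5.8 × 25.198 ≈ 146.149 kt.
146.149 × 0.514 ≈ 75.12 m/s → 75.1 m/s.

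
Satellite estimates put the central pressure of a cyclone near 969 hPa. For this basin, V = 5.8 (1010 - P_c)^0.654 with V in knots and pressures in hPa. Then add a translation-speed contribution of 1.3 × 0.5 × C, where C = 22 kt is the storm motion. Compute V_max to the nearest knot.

ΔP = 1010 − 969 = 41 hPa.
41^0.654 ≈ 11.344.
V ≈ 5.8 × 11.344 ≈ 65.8 kt.
Translation term: 1.3 × 0.5 × 22 = 14.3 kt.
Corrected V ≈ 80.1 kt → 80 kt.

80 kt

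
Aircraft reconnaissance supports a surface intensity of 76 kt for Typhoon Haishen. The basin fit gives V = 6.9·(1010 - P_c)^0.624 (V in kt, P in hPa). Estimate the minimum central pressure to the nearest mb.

ΔP = (V / 6.9)^(1/0.624) = (76/6.9)^1.603.
76/6.9 = 11.014; 11.014^1.603 ≈ 46.75 mb.
P_c = 1010 − 46.75 = 963.25 ≈ 963 mb.

963 mb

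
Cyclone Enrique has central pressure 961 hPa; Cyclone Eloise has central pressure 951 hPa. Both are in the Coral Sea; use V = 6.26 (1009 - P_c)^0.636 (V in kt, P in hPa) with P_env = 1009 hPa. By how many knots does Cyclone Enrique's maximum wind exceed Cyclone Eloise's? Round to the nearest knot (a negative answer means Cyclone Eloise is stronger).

Cyclone Enrique: ΔP = 48; V ≈ 6.26 × 48^0.636 ≈ 73.42 kt.
Cyclone Eloise: ΔP = 58; V ≈ 6.26 × 58^0.636 ≈ 82.82 kt.
Difference ≈ 73.42 − 82.82 = -9.40 → -9 kt.

-9 kt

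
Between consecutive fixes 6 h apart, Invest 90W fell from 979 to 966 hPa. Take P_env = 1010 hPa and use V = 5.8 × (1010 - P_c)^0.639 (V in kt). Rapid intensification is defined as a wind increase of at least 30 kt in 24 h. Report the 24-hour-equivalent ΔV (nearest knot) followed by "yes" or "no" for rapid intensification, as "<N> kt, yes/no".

52 kt, yes

V₁: ΔP = 31, V ≈ 5.8 × 31^0.639 ≈ 52.05 kt.
V₂: ΔP = 44, V ≈ 5.8 × 44^0.639 ≈ 65.10 kt.
ΔV over 6 h = 13.05 kt → 24 h equivalent = 13.05 × 24/6 ≈ 52.20 kt.
52 kt ≥ 30 kt ⇒ rapid intensification.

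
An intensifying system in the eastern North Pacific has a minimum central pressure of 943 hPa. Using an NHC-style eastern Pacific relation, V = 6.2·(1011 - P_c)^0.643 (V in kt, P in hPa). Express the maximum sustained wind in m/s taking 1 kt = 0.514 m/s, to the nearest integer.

ΔP = 1011 − 943 = 68 hPa.
V ≈ 6.2 × 68^0.643 = 6.2 × 15.077 ≈ 93.475 kt.
93.475 × 0.514 ≈ 48.05 m/s → 48 m/s.

48 m/s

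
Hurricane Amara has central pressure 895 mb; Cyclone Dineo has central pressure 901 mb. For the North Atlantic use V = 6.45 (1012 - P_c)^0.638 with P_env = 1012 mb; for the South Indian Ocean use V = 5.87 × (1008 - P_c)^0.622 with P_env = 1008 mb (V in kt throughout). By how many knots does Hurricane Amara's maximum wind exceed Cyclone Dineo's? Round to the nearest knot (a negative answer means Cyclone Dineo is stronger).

27 kt

Hurricane Amara: ΔP = 117; V ≈ 6.45 × 117^0.638 ≈ 134.61 kt.
Cyclone Dineo: ΔP = 107; V ≈ 5.87 × 107^0.622 ≈ 107.38 kt.
Difference ≈ 134.61 − 107.38 = 27.23 → 27 kt.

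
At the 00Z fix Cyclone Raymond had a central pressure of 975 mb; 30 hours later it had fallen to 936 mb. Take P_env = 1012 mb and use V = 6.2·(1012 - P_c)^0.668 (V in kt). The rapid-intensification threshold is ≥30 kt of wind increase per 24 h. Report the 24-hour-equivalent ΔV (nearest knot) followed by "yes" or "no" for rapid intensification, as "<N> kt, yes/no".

34 kt, yes

V₁: ΔP = 37, V ≈ 6.2 × 37^0.668 ≈ 69.18 kt.
V₂: ΔP = 76, V ≈ 6.2 × 76^0.668 ≈ 111.89 kt.
ΔV over 30 h = 42.71 kt → 24 h equivalent = 42.71 × 24/30 ≈ 34.17 kt.
34 kt ≥ 30 kt ⇒ rapid intensification.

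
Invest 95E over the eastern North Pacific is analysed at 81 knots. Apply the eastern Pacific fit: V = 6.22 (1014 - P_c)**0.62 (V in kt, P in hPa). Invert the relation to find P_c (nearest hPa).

951 hPa

ΔP = (V / 6.22)^(1/0.62) = (81/6.22)^1.613.
81/6.22 = 13.023; 13.023^1.613 ≈ 62.79 hPa.
P_c = 1014 − 62.79 = 951.21 ≈ 951 hPa.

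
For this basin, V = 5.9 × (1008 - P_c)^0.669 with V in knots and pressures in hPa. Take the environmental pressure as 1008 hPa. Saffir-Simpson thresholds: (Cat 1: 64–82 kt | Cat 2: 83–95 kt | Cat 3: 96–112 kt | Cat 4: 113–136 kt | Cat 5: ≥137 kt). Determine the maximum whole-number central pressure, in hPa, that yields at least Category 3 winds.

943 hPa

Category 3 begins at V = 96 kt.
Required ΔP = (96/5.9)^(1/0.669) = 16.271^1.495 ≈ 64.68 hPa.
P_c ≤ 1008 − 64.68 = 943.32, so the highest integer P_c is 943 hPa.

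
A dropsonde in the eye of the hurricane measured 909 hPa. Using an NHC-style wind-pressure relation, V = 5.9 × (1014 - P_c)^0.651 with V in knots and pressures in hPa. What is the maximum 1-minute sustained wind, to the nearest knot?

ΔP = 1014 − 909 = 105 hPa.
105^0.651 ≈ 20.692.
V ≈ 5.9 × 20.692 ≈ 122.1 kt.

122 kt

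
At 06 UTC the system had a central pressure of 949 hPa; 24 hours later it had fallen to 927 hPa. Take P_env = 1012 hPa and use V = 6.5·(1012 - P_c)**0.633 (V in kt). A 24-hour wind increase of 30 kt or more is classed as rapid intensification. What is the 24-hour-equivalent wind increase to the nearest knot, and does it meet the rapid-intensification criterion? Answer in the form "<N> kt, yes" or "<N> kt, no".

19 kt, no

V₁: ΔP = 63, V ≈ 6.5 × 63^0.633 ≈ 89.52 kt.
V₂: ΔP = 85, V ≈ 6.5 × 85^0.633 ≈ 108.20 kt.
ΔV over 24 h = 18.68 kt → 24 h equivalent = 18.68 × 24/24 ≈ 18.68 kt.
19 kt < 30 kt ⇒ not rapid intensification.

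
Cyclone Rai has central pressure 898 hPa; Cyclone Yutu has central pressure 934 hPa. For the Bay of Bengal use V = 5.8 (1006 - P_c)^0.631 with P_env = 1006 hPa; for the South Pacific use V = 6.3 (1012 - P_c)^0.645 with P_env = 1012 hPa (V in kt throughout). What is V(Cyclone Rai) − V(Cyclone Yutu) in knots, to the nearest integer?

Cyclone Rai: ΔP = 108; V ≈ 5.8 × 108^0.631 ≈ 111.31 kt.
Cyclone Yutu: ΔP = 78; V ≈ 6.3 × 78^0.645 ≈ 104.65 kt.
Difference ≈ 111.31 − 104.65 = 6.66 → 7 kt.

7 kt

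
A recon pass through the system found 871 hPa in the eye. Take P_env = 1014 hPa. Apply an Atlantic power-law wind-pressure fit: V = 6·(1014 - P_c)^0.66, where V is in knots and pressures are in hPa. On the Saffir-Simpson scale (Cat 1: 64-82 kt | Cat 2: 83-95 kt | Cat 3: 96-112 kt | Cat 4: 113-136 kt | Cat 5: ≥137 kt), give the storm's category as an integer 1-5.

5

ΔP = 1014 − 871 = 143 hPa.
V ≈ 6 × 143^0.66 = 6 × 26.46 ≈ 159 kt.
159 kt falls in the Category 5 band.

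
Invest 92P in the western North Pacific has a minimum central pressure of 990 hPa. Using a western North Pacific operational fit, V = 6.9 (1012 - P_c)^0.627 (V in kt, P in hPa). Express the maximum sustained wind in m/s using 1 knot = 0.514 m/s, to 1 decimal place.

ΔP = 1012 − 990 = 22 hPa.
V ≈ 6.9 × 22^0.627 = 6.9 × 6.945 ≈ 47.923 kt.
47.923 × 0.514 ≈ 24.63 m/s → 24.6 m/s.

24.6 m/s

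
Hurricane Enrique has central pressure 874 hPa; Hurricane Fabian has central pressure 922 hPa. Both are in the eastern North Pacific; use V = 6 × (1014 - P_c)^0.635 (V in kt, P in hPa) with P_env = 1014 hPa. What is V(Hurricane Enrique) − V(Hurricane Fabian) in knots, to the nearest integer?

Hurricane Enrique: ΔP = 140; V ≈ 6 × 140^0.635 ≈ 138.34 kt.
Hurricane Fabian: ΔP = 92; V ≈ 6 × 92^0.635 ≈ 105.96 kt.
Difference ≈ 138.34 − 105.96 = 32.38 → 32 kt.

32 kt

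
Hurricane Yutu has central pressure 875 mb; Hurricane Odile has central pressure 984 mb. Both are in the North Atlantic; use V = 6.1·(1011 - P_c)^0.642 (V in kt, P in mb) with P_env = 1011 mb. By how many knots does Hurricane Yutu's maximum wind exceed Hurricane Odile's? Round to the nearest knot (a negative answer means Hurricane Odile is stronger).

Hurricane Yutu: ΔP = 136; V ≈ 6.1 × 136^0.642 ≈ 142.91 kt.
Hurricane Odile: ΔP = 27; V ≈ 6.1 × 27^0.642 ≈ 50.61 kt.
Difference ≈ 142.91 − 50.61 = 92.30 → 92 kt.

92 kt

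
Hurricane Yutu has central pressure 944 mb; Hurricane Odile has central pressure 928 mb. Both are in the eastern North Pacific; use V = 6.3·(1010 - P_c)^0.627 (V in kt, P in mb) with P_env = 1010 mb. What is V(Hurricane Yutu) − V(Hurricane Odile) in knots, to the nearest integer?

-13 kt

Hurricane Yutu: ΔP = 66; V ≈ 6.3 × 66^0.627 ≈ 87.14 kt.
Hurricane Odile: ΔP = 82; V ≈ 6.3 × 82^0.627 ≈ 99.84 kt.
Difference ≈ 87.14 − 99.84 = -12.70 → -13 kt.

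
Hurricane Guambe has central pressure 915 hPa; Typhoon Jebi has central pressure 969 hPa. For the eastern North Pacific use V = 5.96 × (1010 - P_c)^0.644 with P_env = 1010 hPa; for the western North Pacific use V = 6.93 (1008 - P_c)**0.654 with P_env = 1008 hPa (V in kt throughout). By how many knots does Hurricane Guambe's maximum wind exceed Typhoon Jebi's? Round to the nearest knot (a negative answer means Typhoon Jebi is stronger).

36 kt

Hurricane Guambe: ΔP = 95; V ≈ 5.96 × 95^0.644 ≈ 111.92 kt.
Typhoon Jebi: ΔP = 39; V ≈ 6.93 × 39^0.654 ≈ 76.08 kt.
Difference ≈ 111.92 − 76.08 = 35.84 → 36 kt.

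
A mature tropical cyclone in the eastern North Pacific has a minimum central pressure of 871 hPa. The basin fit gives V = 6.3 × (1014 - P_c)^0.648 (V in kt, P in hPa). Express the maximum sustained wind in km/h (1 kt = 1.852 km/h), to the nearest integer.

291 km/h

ΔP = 1014 − 871 = 143 hPa.
V ≈ 6.3 × 143^0.648 = 6.3 × 24.926 ≈ 157.036 kt.
157.036 × 1.852 ≈ 290.83 km/h → 291 km/h.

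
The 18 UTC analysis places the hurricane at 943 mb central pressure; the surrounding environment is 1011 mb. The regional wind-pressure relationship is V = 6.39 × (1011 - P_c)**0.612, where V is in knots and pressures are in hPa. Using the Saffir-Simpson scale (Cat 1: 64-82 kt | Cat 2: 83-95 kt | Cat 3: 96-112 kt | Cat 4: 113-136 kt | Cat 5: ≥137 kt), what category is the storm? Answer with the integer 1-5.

ΔP = 1011 − 943 = 68 mb.
V ≈ 6.39 × 68^0.612 = 6.39 × 13.23 ≈ 85 kt.
85 kt falls in the Category 2 band.

2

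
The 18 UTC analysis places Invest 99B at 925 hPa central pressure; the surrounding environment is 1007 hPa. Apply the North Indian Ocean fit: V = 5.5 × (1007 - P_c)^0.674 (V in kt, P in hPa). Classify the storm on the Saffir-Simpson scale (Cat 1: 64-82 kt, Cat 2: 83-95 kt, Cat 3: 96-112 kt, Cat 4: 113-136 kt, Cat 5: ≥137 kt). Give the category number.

3

ΔP = 1007 − 925 = 82 hPa.
V ≈ 5.5 × 82^0.674 = 5.5 × 19.49 ≈ 107 kt.
107 kt falls in the Category 3 band.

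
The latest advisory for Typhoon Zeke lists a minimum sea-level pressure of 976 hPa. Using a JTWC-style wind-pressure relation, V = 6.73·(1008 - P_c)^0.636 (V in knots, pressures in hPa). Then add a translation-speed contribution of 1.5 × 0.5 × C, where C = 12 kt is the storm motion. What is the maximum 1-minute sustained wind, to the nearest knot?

ΔP = 1008 − 976 = 32 hPa.
32^0.636 ≈ 9.063.
V ≈ 6.73 × 9.063 ≈ 61.0 kt.
Translation term: 1.5 × 0.5 × 12 = 9 kt.
Corrected V ≈ 70 kt → 70 kt.

70 kt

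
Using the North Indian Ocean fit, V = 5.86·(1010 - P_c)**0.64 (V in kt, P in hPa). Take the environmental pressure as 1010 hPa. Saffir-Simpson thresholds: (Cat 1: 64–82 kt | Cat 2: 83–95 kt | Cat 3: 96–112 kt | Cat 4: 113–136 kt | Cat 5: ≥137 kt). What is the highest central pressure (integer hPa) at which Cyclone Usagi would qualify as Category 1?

968 hPa

Category 1 begins at V = 64 kt.
Required ΔP = (64/5.86)^(1/0.64) = 10.922^1.562 ≈ 41.91 hPa.
P_c ≤ 1010 − 41.91 = 968.09, so the highest integer P_c is 968 hPa.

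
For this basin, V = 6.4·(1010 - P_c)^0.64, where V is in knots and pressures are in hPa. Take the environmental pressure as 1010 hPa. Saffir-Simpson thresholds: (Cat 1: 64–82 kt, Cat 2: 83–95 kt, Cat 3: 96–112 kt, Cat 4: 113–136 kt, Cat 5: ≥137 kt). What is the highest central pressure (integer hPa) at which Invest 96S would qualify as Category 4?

921 hPa

Category 4 begins at V = 113 kt.
Required ΔP = (113/6.4)^(1/0.64) = 17.656^1.562 ≈ 88.77 hPa.
P_c ≤ 1010 − 88.77 = 921.23, so the highest integer P_c is 921 hPa.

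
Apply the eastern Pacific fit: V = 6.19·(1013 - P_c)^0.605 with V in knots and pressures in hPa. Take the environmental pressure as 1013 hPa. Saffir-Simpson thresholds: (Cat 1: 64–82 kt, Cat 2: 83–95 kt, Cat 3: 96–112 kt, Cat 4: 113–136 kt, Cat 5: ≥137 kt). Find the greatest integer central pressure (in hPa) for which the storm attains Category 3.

Category 3 begins at V = 96 kt.
Required ΔP = (96/6.19)^(1/0.605) = 15.509^1.653 ≈ 92.88 hPa.
P_c ≤ 1013 − 92.88 = 920.12, so the highest integer P_c is 920 hPa.

920 hPa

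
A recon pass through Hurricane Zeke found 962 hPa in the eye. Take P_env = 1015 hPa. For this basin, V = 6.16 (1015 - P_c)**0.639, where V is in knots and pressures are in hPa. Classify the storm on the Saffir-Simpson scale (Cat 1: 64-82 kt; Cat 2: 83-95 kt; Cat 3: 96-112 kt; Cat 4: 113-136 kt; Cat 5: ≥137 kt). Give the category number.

1

ΔP = 1015 − 962 = 53 hPa.
V ≈ 6.16 × 53^0.639 = 6.16 × 12.64 ≈ 78 kt.
78 kt falls in the Category 1 band.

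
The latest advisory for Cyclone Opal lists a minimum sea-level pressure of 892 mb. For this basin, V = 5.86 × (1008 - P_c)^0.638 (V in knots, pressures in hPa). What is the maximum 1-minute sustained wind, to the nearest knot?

122 kt

ΔP = 1008 − 892 = 116 mb.
116^0.638 ≈ 20.755.
V ≈ 5.86 × 20.755 ≈ 121.6 kt.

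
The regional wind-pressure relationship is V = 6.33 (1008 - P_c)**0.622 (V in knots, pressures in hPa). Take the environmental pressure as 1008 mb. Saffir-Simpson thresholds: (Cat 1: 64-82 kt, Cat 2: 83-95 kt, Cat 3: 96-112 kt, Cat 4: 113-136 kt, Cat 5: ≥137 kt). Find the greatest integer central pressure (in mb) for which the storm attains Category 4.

Category 4 begins at V = 113 kt.
Required ΔP = (113/6.33)^(1/0.622) = 17.852^1.608 ≈ 102.88 mb.
P_c ≤ 1008 − 102.88 = 905.12, so the highest integer P_c is 905 mb.

905 mb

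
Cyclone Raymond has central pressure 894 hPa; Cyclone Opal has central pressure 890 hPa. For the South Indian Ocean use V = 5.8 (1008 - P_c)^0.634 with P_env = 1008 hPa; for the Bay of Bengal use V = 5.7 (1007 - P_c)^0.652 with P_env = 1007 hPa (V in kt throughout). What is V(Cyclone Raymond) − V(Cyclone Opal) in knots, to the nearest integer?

Cyclone Raymond: ΔP = 114; V ≈ 5.8 × 114^0.634 ≈ 116.82 kt.
Cyclone Opal: ΔP = 117; V ≈ 5.7 × 117^0.652 ≈ 127.15 kt.
Difference ≈ 116.82 − 127.15 = -10.33 → -10 kt.

-10 kt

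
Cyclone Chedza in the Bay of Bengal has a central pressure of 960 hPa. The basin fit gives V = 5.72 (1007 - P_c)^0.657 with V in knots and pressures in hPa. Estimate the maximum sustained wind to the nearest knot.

72 kt

ΔP = 1007 − 960 = 47 hPa.
47^0.657 ≈ 12.548.
V ≈ 5.72 × 12.548 ≈ 71.8 kt.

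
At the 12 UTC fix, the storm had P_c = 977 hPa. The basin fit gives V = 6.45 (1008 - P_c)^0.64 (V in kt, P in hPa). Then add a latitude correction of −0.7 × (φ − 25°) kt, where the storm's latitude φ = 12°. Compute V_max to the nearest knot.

67 kt

ΔP = 1008 − 977 = 31 hPa.
31^0.64 ≈ 9.005.
V ≈ 6.45 × 9.005 ≈ 58.1 kt.
Latitude correction: −0.7 × (12 − 25) = 9.1 kt.
Corrected V ≈ 67.2 kt → 67 kt.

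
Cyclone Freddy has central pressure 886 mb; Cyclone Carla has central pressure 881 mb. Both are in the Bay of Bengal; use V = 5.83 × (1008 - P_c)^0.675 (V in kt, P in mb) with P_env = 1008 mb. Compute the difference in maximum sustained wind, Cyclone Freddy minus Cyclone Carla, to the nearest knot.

-4 kt

Cyclone Freddy: ΔP = 122; V ≈ 5.83 × 122^0.675 ≈ 149.27 kt.
Cyclone Carla: ΔP = 127; V ≈ 5.83 × 127^0.675 ≈ 153.37 kt.
Difference ≈ 149.27 − 153.37 = -4.10 → -4 kt.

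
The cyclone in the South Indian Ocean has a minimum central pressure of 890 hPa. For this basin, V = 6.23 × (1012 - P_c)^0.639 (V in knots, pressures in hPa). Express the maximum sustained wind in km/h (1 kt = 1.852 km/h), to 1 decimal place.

248.5 km/h

ΔP = 1012 − 890 = 122 hPa.
V ≈ 6.23 × 122^0.639 = 6.23 × 21.537 ≈ 134.175 kt.
134.175 × 1.852 ≈ 248.49 km/h → 248.5 km/h.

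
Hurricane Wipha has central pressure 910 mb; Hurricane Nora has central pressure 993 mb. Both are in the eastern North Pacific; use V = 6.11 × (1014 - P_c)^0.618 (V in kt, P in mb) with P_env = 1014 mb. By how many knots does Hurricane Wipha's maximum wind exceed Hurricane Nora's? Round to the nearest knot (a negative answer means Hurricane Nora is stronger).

Hurricane Wipha: ΔP = 104; V ≈ 6.11 × 104^0.618 ≈ 107.79 kt.
Hurricane Nora: ΔP = 21; V ≈ 6.11 × 21^0.618 ≈ 40.10 kt.
Difference ≈ 107.79 − 40.10 = 67.69 → 68 kt.

68 kt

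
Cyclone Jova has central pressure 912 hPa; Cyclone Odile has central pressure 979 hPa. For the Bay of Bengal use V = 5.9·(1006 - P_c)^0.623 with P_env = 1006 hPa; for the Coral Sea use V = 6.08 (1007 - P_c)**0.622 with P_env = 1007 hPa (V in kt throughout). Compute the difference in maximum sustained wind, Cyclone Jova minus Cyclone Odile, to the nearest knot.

52 kt

Cyclone Jova: ΔP = 94; V ≈ 5.9 × 94^0.623 ≈ 100.03 kt.
Cyclone Odile: ΔP = 28; V ≈ 6.08 × 28^0.622 ≈ 48.31 kt.
Difference ≈ 100.03 − 48.31 = 51.72 → 52 kt.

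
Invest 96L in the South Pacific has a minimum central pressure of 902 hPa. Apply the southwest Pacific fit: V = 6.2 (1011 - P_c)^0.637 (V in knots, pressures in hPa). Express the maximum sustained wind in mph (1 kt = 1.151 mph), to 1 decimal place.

ΔP = 1011 − 902 = 109 hPa.
V ≈ 6.2 × 109^0.637 = 6.2 × 19.854 ≈ 123.093 kt.
123.093 × 1.151 ≈ 141.68 mph → 141.7 mph.

141.7 mph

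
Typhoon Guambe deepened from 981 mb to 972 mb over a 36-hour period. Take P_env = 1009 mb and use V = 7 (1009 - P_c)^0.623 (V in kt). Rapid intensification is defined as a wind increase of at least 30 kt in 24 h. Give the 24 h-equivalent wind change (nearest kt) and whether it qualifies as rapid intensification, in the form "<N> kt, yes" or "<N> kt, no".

V₁: ΔP = 28, V ≈ 7 × 28^0.623 ≈ 55.81 kt.
V₂: ΔP = 37, V ≈ 7 × 37^0.623 ≈ 66.39 kt.
ΔV over 36 h = 10.58 kt → 24 h equivalent = 10.58 × 24/36 ≈ 7.05 kt.
7 kt < 30 kt ⇒ not rapid intensification.

7 kt, no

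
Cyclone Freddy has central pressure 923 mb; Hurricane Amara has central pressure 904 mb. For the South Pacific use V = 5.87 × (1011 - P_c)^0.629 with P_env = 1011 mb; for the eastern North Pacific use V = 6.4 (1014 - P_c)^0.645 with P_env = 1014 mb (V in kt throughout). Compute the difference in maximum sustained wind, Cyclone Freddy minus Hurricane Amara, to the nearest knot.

Cyclone Freddy: ΔP = 88; V ≈ 5.87 × 88^0.629 ≈ 98.11 kt.
Hurricane Amara: ΔP = 110; V ≈ 6.4 × 110^0.645 ≈ 132.70 kt.
Difference ≈ 98.11 − 132.70 = -34.59 → -35 kt.

-35 kt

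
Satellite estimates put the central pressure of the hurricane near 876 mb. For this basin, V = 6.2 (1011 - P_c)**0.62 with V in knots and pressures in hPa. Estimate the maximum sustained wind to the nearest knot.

ΔP = 1011 − 876 = 135 mb.
135^0.62 ≈ 20.932.
V ≈ 6.2 × 20.932 ≈ 129.8 kt.

130 kt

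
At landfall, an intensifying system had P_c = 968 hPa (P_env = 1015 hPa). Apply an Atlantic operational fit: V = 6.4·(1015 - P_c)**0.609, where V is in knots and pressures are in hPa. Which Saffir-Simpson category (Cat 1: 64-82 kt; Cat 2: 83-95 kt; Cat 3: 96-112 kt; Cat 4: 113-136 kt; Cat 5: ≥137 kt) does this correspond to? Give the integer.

ΔP = 1015 − 968 = 47 hPa.
V ≈ 6.4 × 47^0.609 = 6.4 × 10.43 ≈ 67 kt.
67 kt falls in the Category 1 band.

1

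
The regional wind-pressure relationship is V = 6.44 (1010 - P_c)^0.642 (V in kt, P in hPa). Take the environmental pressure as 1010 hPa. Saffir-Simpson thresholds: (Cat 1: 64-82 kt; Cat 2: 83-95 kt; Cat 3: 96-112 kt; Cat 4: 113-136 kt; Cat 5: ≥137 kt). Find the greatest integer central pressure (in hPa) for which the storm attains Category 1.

974 hPa

Category 1 begins at V = 64 kt.
Required ΔP = (64/6.44)^(1/0.642) = 9.938^1.558 ≈ 35.76 hPa.
P_c ≤ 1010 − 35.76 = 974.24, so the highest integer P_c is 974 hPa.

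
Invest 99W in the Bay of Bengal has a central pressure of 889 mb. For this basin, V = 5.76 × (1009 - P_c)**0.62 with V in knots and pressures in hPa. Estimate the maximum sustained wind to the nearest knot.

112 kt

ΔP = 1009 − 889 = 120 mb.
120^0.62 ≈ 19.458.
V ≈ 5.76 × 19.458 ≈ 112.1 kt.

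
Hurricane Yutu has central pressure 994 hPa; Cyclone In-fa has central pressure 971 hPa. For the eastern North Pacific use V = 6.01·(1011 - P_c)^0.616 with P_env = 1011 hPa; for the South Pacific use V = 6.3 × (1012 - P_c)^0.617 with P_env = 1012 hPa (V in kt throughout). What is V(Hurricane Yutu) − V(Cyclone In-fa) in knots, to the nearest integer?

-28 kt

Hurricane Yutu: ΔP = 17; V ≈ 6.01 × 17^0.616 ≈ 34.42 kt.
Cyclone In-fa: ΔP = 41; V ≈ 6.3 × 41^0.617 ≈ 62.29 kt.
Difference ≈ 34.42 − 62.29 = -27.87 → -28 kt.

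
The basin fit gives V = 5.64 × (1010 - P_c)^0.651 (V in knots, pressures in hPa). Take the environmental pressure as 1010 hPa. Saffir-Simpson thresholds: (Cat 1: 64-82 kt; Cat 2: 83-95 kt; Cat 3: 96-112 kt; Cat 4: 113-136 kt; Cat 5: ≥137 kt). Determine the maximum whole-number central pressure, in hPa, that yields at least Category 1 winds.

968 hPa

Category 1 begins at V = 64 kt.
Required ΔP = (64/5.64)^(1/0.651) = 11.348^1.536 ≈ 41.73 hPa.
P_c ≤ 1010 − 41.73 = 968.27, so the highest integer P_c is 968 hPa.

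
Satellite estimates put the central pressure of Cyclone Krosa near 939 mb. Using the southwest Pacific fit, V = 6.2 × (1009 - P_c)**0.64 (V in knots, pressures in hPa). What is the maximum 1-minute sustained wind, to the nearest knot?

94 kt

ΔP = 1009 − 939 = 70 mb.
70^0.64 ≈ 15.166.
V ≈ 6.2 × 15.166 ≈ 94.0 kt.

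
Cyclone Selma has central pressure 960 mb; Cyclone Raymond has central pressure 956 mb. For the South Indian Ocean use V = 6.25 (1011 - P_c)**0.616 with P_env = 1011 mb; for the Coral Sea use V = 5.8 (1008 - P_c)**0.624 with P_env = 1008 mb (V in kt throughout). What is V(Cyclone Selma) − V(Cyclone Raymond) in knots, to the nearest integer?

2 kt

Cyclone Selma: ΔP = 51; V ≈ 6.25 × 51^0.616 ≈ 70.43 kt.
Cyclone Raymond: ΔP = 52; V ≈ 5.8 × 52^0.624 ≈ 68.27 kt.
Difference ≈ 70.43 − 68.27 = 2.16 → 2 kt.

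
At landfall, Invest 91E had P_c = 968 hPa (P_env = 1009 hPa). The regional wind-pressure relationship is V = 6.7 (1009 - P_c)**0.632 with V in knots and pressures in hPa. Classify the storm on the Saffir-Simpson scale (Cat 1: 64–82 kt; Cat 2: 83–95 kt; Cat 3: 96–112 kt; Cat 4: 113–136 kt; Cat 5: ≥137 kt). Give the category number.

ΔP = 1009 − 968 = 41 hPa.
V ≈ 6.7 × 41^0.632 = 6.7 × 10.45 ≈ 70 kt.
70 kt falls in the Category 1 band.

1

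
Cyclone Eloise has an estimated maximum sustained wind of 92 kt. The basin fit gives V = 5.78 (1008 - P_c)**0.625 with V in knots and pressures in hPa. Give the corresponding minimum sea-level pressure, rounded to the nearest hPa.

ΔP = (V / 5.78)^(1/0.625) = (92/5.78)^1.600.
92/5.78 = 15.917; 15.917^1.600 ≈ 83.75 hPa.
P_c = 1008 − 83.75 = 924.25 ≈ 924 hPa.

924 hPa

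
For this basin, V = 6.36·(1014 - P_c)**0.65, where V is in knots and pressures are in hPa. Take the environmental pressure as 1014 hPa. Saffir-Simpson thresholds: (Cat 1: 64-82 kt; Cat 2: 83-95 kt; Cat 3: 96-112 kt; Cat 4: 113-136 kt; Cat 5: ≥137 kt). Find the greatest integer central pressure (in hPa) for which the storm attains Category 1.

Category 1 begins at V = 64 kt.
Required ΔP = (64/6.36)^(1/0.65) = 10.063^1.538 ≈ 34.89 hPa.
P_c ≤ 1014 − 34.89 = 979.11, so the highest integer P_c is 979 hPa.

979 hPa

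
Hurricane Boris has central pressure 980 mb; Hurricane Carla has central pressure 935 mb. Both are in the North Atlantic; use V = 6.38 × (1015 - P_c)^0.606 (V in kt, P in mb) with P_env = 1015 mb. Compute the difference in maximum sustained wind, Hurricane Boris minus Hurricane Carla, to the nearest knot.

-36 kt

Hurricane Boris: ΔP = 35; V ≈ 6.38 × 35^0.606 ≈ 55.02 kt.
Hurricane Carla: ΔP = 80; V ≈ 6.38 × 80^0.606 ≈ 90.80 kt.
Difference ≈ 55.02 − 90.80 = -35.78 → -36 kt.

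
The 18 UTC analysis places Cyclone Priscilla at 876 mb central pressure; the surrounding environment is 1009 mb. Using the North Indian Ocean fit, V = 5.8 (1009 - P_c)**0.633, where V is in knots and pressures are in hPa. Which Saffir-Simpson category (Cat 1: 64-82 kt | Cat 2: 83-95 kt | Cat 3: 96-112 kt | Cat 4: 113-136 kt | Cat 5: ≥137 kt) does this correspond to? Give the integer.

4

ΔP = 1009 − 876 = 133 mb.
V ≈ 5.8 × 133^0.633 = 5.8 × 22.10 ≈ 128 kt.
128 kt falls in the Category 4 band.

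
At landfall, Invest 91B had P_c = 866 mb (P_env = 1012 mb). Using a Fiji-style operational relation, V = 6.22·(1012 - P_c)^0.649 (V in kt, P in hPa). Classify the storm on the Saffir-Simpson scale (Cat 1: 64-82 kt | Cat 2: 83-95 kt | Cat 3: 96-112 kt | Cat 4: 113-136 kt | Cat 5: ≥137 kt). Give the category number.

ΔP = 1012 − 866 = 146 mb.
V ≈ 6.22 × 146^0.649 = 6.22 × 25.39 ≈ 158 kt.
158 kt falls in the Category 5 band.

5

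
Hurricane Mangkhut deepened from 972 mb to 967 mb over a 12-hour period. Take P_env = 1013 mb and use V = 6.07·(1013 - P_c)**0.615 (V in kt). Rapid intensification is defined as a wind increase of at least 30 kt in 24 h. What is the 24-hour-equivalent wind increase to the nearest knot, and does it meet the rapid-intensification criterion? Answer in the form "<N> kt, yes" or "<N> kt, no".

9 kt, no

V₁: ΔP = 41, V ≈ 6.07 × 41^0.615 ≈ 59.57 kt.
V₂: ΔP = 46, V ≈ 6.07 × 46^0.615 ≈ 63.94 kt.
ΔV over 12 h = 4.37 kt → 24 h equivalent = 4.37 × 24/12 ≈ 8.74 kt.
9 kt < 30 kt ⇒ not rapid intensification.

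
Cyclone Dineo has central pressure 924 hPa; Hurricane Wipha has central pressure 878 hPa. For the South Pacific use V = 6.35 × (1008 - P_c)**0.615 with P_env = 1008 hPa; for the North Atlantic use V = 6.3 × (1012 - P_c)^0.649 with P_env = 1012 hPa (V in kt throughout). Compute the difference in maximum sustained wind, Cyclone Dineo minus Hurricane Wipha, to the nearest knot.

-54 kt

Cyclone Dineo: ΔP = 84; V ≈ 6.35 × 84^0.615 ≈ 96.87 kt.
Hurricane Wipha: ΔP = 134; V ≈ 6.3 × 134^0.649 ≈ 151.30 kt.
Difference ≈ 96.87 − 151.30 = -54.43 → -54 kt.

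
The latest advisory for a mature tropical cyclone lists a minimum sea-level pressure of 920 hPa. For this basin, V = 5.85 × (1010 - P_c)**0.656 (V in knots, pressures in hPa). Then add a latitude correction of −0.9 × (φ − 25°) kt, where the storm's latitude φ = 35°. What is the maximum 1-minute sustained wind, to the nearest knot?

103 kt

ΔP = 1010 − 920 = 90 hPa.
90^0.656 ≈ 19.142.
V ≈ 5.85 × 19.142 ≈ 112.0 kt.
Latitude correction: −0.9 × (35 − 25) = -9 kt.
Corrected V ≈ 103 kt → 103 kt.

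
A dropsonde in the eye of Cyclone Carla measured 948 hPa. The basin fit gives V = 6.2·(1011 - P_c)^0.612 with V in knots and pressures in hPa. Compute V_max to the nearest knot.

ΔP = 1011 − 948 = 63 hPa.
63^0.612 ≈ 12.624.
V ≈ 6.2 × 12.624 ≈ 78.3 kt.

78 kt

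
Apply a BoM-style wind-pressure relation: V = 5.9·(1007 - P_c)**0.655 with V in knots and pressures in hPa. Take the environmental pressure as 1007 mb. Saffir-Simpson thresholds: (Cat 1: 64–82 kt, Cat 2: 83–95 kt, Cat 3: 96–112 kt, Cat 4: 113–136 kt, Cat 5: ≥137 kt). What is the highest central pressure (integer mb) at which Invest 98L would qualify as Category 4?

Category 4 begins at V = 113 kt.
Required ΔP = (113/5.9)^(1/0.655) = 19.153^1.527 ≈ 90.70 mb.
P_c ≤ 1007 − 90.70 = 916.30, so the highest integer P_c is 916 mb.

916 mb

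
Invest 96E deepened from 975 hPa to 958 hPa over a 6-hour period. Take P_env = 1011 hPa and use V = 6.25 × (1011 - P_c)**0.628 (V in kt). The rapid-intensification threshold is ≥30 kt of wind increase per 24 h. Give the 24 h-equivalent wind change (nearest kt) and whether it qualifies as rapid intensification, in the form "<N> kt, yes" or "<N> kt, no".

65 kt, yes

V₁: ΔP = 36, V ≈ 6.25 × 36^0.628 ≈ 59.33 kt.
V₂: ΔP = 53, V ≈ 6.25 × 53^0.628 ≈ 75.64 kt.
ΔV over 6 h = 16.31 kt → 24 h equivalent = 16.31 × 24/6 ≈ 65.24 kt.
65 kt ≥ 30 kt ⇒ rapid intensification.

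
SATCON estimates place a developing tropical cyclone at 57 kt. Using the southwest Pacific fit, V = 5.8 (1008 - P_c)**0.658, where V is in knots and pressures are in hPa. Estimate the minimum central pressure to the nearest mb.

ΔP = (V / 5.8)^(1/0.658) = (57/5.8)^1.520.
57/5.8 = 9.828; 9.828^1.520 ≈ 32.23 mb.
P_c = 1008 − 32.23 = 975.77 ≈ 976 mb.

976 mb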